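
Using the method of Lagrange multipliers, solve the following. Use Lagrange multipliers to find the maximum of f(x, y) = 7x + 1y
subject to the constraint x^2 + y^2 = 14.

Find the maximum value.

Set up Lagrange conditions: grad f = lambda * grad g
  7 = 2*lambda*x
  1 = 2*lambda*y
From these: x/y = 7/1, so x = 7t, y = 1t for some t.
Substitute into constraint: (7t)^2 + (1t)^2 = 14
  t^2 * 50 = 14
  t = sqrt(14/50)
Maximum = 7*x + 1*y = (7^2 + 1^2)*t = 50 * sqrt(14/50) = sqrt(700)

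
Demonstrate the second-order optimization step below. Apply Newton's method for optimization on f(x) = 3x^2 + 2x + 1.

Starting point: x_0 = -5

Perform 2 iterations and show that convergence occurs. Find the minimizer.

f(x) = 3x^2 + 2x + 1, f'(x) = 6x + (2), f''(x) = 6
Step 1: f'(-5) = -28, x_1 = -5 - -28/6 = -1/3
Step 2: f'(-1/3) = 0, x_2 = -1/3 (converged)
Newton's method converges in 1 step for quadratics.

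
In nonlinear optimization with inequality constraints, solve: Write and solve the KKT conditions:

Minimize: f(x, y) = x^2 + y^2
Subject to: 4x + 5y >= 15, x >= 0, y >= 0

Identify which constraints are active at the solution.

KKT conditions for min x^2 + y^2 s.t. 4x + 5y >= 15, x >= 0, y >= 0:
Stationarity: 2x = mu*4 + mu_x, 2y = mu*5 + mu_y, with mu, mu_x, mu_y >= 0
Complementary slackness: mu*(4x + 5y - 15) = 0, mu_x*x = 0, mu_y*y = 0
(0, 0) is infeasible (4*0 + 5*0 < 15), so if mu = 0 stationarity would force x = mu_x/2 >= 0, y = mu_y/2 >= 0 with mu_x*x = mu_y*y = 0, i.e. x = y = 0: contradiction. Hence mu > 0 and 4x + 5y = 15 is active.
Try x > 0, y > 0 (so mu_x = mu_y = 0): x = 4*mu/2, y = 5*mu/2
Substitute: 4*(4*mu/2) + 5*(5*mu/2) = 15
  mu*41/2 = 15 => mu = 30/41
x* = 60/41 > 0, y* = 75/41 > 0, consistent with mu_x = mu_y = 0.
f is convex and the constraints are linear, so this KKT point is the global minimum.
f* = 225/41
Active constraints: 4x + 5y >= 15 (holds with equality, mu = 30/41 > 0); x >= 0 and y >= 0 are inactive (mu_x = mu_y = 0).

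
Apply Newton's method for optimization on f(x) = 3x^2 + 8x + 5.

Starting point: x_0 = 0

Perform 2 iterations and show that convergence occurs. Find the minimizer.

f(x) = 3x^2 + 8x + 5, f'(x) = 6x + (8), f''(x) = 6
Step 1: f'(0) = 8, x_1 = 0 - 8/6 = -4/3
Step 2: f'(-4/3) = 0, x_2 = -4/3 (converged)
Newton's method converges in 1 step for quadratics.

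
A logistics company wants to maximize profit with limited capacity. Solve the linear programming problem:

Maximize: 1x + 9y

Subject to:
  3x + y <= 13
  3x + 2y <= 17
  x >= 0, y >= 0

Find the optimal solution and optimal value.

Feasible vertices: (0, 0), (0, 17/2), (3, 4), (13/3, 0)
Objective 1x + 9y at each:
  (0, 0): 0
  (0, 17/2): 153/2
  (3, 4): 39
  (13/3, 0): 13/3
Maximum is 153/2 at (0, 17/2).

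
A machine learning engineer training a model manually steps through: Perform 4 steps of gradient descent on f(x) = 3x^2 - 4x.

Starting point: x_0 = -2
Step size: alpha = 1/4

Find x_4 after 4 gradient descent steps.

f(x) = 3x^2 - 4x, f'(x) = 6x + (-4)
Step 1: f'(-2) = -16, x_1 = -2 - 1/4 * -16 = 2
Step 2: f'(2) = 8, x_2 = 2 - 1/4 * 8 = 0
Step 3: f'(0) = -4, x_3 = 0 - 1/4 * -4 = 1
Step 4: f'(1) = 2, x_4 = 1 - 1/4 * 2 = 1/2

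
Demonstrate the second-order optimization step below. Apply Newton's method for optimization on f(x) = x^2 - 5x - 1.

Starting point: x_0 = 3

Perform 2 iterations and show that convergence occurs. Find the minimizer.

f(x) = x^2 - 5x - 1, f'(x) = 2x + (-5), f''(x) = 2
Step 1: f'(3) = 1, x_1 = 3 - 1/2 = 5/2
Step 2: f'(5/2) = 0, x_2 = 5/2 (converged)
Newton's method converges in 1 step for quadratics.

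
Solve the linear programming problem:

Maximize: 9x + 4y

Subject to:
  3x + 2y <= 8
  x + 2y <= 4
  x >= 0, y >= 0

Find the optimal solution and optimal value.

Feasible vertices: (0, 0), (0, 2), (2, 1), (8/3, 0)
Objective 9x + 4y at each:
  (0, 0): 0
  (0, 2): 8
  (2, 1): 22
  (8/3, 0): 24
Maximum is 24 at (8/3, 0).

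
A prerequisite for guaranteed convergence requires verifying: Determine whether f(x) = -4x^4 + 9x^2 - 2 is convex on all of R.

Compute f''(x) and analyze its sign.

f(x) = -4x^4 + 9x^2 - 2
f'(x) = -16x^3 + 18x
f''(x) = -48x^2 + 18
f''(x) = -48x^2 + 18 -> -inf as |x| -> inf
Therefore, f is not globally convex on R.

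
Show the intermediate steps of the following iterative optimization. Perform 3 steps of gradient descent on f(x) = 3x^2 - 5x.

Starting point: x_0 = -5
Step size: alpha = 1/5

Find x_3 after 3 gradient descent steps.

f(x) = 3x^2 - 5x, f'(x) = 6x + (-5)
Step 1: f'(-5) = -35, x_1 = -5 - 1/5 * -35 = 2
Step 2: f'(2) = 7, x_2 = 2 - 1/5 * 7 = 3/5
Step 3: f'(3/5) = -7/5, x_3 = 3/5 - 1/5 * -7/5 = 22/25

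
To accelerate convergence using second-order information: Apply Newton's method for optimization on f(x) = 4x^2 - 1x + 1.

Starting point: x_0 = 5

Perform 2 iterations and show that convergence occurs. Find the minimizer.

f(x) = 4x^2 - 1x + 1, f'(x) = 8x + (-1), f''(x) = 8
Step 1: f'(5) = 39, x_1 = 5 - 39/8 = 1/8
Step 2: f'(1/8) = 0, x_2 = 1/8 (converged)
Newton's method converges in 1 step for quadratics.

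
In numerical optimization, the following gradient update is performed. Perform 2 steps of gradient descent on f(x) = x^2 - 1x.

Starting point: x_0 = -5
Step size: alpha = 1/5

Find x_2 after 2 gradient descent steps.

f(x) = x^2 - 1x, f'(x) = 2x + (-1)
Step 1: f'(-5) = -11, x_1 = -5 - 1/5 * -11 = -14/5
Step 2: f'(-14/5) = -33/5, x_2 = -14/5 - 1/5 * -33/5 = -37/25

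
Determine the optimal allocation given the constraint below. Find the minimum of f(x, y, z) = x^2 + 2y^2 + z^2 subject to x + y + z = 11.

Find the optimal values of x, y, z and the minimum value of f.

Using Lagrange multipliers on f = x^2 + 2y^2 + z^2 with constraint x + y + z = 11:
Conditions: 2*1*x = lambda, 2*2*y = lambda, 2*1*z = lambda
So x = lambda/2, y = lambda/4, z = lambda/2
Substituting into constraint: lambda * (5/4) = 11
lambda = 44/5
x = 22/5, y = 11/5, z = 22/5
Minimum value = 242/5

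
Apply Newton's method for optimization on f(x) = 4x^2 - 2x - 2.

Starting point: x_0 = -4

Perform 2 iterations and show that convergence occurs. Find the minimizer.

f(x) = 4x^2 - 2x - 2, f'(x) = 8x + (-2), f''(x) = 8
Step 1: f'(-4) = -34, x_1 = -4 - -34/8 = 1/4
Step 2: f'(1/4) = 0, x_2 = 1/4 (converged)
Newton's method converges in 1 step for quadratics.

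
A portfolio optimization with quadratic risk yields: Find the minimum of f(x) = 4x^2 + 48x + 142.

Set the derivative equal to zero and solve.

f(x) = 4x^2 + 48x + 142
f'(x) = 8x + (48) = 0
x = -48/8 = -6
f(-6) = -2
Since f''(x) = 8 > 0, this is a minimum.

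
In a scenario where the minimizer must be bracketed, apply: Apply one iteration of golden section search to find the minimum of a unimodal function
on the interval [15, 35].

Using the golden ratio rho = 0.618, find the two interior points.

Golden section search on [15, 35].
Golden ratio rho = 0.618 (approx).
Interior points:
  x_1 = 15 + (1-0.618)*20 = 22.6400
  x_2 = 15 + 0.618*20 = 27.3600
Compare f(x_1) and f(x_2) to determine which subinterval to keep.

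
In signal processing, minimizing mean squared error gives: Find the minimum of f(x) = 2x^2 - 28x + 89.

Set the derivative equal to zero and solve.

f(x) = 2x^2 - 28x + 89
f'(x) = 4x + (-28) = 0
x = 28/4 = 7
f(7) = -9
Since f''(x) = 4 > 0, this is a minimum.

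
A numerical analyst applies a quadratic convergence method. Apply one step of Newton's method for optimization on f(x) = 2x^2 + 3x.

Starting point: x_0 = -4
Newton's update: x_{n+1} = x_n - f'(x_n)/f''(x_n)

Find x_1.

f(x) = 2x^2 + 3x
f'(x) = 4x + (3), f''(x) = 4
Newton step: x_1 = x_0 - f'(x_0)/f''(x_0)
f'(-4) = -13
x_1 = -4 - -13/4 = -3/4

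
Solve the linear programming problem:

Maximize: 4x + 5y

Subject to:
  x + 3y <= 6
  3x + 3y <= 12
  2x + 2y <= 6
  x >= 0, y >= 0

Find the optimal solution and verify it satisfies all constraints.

Feasible vertices: (0, 0), (0, 2), (3/2, 3/2), (3, 0)
Objective 4x + 5y at each vertex:
  (0, 0): 0
  (0, 2): 10
  (3/2, 3/2): 27/2
  (3, 0): 12
Maximum is 27/2 at (3/2, 3/2).
Verify constraints at (x, y) = (3/2, 3/2):
  1*(3/2) + 3*(3/2) = 6 <= 6 (active)
  3*(3/2) + 3*(3/2) = 9 <= 12
  2*(3/2) + 2*(3/2) = 6 <= 6 (active)
  x = 3/2 >= 0, y = 3/2 >= 0. All constraints satisfied.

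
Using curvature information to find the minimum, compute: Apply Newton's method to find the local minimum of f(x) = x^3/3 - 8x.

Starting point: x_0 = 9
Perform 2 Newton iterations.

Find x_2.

f(x) = x^3/3 - 8x
f'(x) = x^2 - 8, f''(x) = 2x
Newton update: x_{n+1} = x_n - (x_n^2 - 8)/(2*x_n)
Step 1: x_0 = 9, f'=73, f''=18, x_1 = 89/18
Step 2: x_1 = 89/18, f'=5329/324, f''=89/9, x_2 = 10513/3204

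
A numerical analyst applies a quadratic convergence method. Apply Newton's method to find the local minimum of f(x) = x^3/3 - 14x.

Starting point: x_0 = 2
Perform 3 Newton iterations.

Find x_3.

f(x) = x^3/3 - 14x
f'(x) = x^2 - 14, f''(x) = 2x
Newton update: x_{n+1} = x_n - (x_n^2 - 14)/(2*x_n)
Step 1: x_0 = 2, f'=-10, f''=4, x_1 = 9/2
Step 2: x_1 = 9/2, f'=25/4, f''=9, x_2 = 137/36
Step 3: x_2 = 137/36, f'=625/1296, f''=137/18, x_3 = 36913/9864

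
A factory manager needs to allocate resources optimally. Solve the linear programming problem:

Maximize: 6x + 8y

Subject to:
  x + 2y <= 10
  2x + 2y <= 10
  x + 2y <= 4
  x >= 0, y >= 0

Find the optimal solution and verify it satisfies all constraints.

Feasible vertices: (0, 0), (0, 2), (4, 0)
Objective 6x + 8y at each vertex:
  (0, 0): 0
  (0, 2): 16
  (4, 0): 24
Maximum is 24 at (4, 0).
Verify constraints at (x, y) = (4, 0):
  1*4 + 2*0 = 4 <= 10
  2*4 + 2*0 = 8 <= 10
  1*4 + 2*0 = 4 <= 4 (active)
  x = 4 >= 0, y = 0 >= 0. All constraints satisfied.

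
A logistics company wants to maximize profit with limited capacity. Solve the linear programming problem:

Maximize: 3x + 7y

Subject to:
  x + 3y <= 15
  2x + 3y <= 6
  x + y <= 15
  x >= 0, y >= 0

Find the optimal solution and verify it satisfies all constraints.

Feasible vertices: (0, 0), (0, 2), (3, 0)
Objective 3x + 7y at each vertex:
  (0, 0): 0
  (0, 2): 14
  (3, 0): 9
Maximum is 14 at (0, 2).
Verify constraints at (x, y) = (0, 2):
  1*0 + 3*2 = 6 <= 15
  2*0 + 3*2 = 6 <= 6 (active)
  1*0 + 1*2 = 2 <= 15
  x = 0 >= 0, y = 2 >= 0. All constraints satisfied.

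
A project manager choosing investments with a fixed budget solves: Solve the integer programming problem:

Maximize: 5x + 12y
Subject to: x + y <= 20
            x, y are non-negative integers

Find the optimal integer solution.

Objective: 5x + 12y, constraint: x + y <= 20
Coefficient of y is 12 > coefficient of x is 5, so allocate the entire budget to y.
Optimal: x = 0, y = 20, value = 240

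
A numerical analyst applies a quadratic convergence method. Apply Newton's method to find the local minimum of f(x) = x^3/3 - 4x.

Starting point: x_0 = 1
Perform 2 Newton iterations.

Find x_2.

f(x) = x^3/3 - 4x
f'(x) = x^2 - 4, f''(x) = 2x
Newton update: x_{n+1} = x_n - (x_n^2 - 4)/(2*x_n)
Step 1: x_0 = 1, f'=-3, f''=2, x_1 = 5/2
Step 2: x_1 = 5/2, f'=9/4, f''=5, x_2 = 41/20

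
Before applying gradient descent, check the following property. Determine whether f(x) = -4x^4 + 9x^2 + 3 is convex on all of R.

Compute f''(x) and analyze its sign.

f(x) = -4x^4 + 9x^2 + 3
f'(x) = -16x^3 + 18x
f''(x) = -48x^2 + 18
f''(x) = -48x^2 + 18 -> -inf as |x| -> inf
Therefore, f is not globally convex on R.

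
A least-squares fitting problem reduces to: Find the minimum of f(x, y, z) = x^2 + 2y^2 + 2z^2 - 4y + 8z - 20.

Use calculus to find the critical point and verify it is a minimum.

f(x,y,z) = x^2 + 2y^2 + 2z^2 - 4y + 8z - 20
df/dx = 2x + (0) = 0 => x = 0
df/dy = 4y + (-4) = 0 => y = 1
df/dz = 4z + (8) = 0 => z = -2
f(0,1,-2) = 1*(0)^2 + 2*(1)^2 + 2*(-2)^2 + -4*(1) + 8*(-2) + -20 = -30
Hessian is diagonal with entries 2, 4, 4 > 0, confirmed minimum.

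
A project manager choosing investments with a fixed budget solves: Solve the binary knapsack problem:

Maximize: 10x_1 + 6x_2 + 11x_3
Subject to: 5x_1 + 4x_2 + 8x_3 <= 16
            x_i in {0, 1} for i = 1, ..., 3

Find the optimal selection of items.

Items: item 1 (v=10, w=5), item 2 (v=6, w=4), item 3 (v=11, w=8)
Capacity: 16
Checking all 8 subsets (w = total weight, v = total value):
  {}: w = 0, v = 0
  {1}: w = 5, v = 10
  {2}: w = 4, v = 6
  {3}: w = 8, v = 11
  {1, 2}: w = 9, v = 16
  {1, 3}: w = 13, v = 21
  {2, 3}: w = 12, v = 17
  {1, 2, 3}: w = 17 > 16, infeasible
Best feasible subset: items [1, 3]
Total weight: 13 <= 16, total value: 21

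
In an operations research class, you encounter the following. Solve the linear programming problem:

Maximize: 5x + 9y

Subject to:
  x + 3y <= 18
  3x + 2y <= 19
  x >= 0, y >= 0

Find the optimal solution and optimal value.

Feasible vertices: (0, 0), (0, 6), (3, 5), (19/3, 0)
Objective 5x + 9y at each:
  (0, 0): 0
  (0, 6): 54
  (3, 5): 60
  (19/3, 0): 95/3
Maximum is 60 at (3, 5).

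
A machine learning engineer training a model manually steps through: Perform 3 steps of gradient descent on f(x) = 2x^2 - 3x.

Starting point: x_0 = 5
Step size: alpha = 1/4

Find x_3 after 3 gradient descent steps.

f(x) = 2x^2 - 3x, f'(x) = 4x + (-3)
Step 1: f'(5) = 17, x_1 = 5 - 1/4 * 17 = 3/4
Step 2: f'(3/4) = 0, x_2 = 3/4 - 1/4 * 0 = 3/4
Step 3: f'(3/4) = 0, x_3 = 3/4 - 1/4 * 0 = 3/4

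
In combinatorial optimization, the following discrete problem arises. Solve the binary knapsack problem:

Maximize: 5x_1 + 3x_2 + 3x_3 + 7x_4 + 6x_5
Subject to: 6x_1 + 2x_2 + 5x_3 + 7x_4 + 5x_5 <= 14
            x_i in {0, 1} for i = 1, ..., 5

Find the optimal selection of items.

Items: item 1 (v=5, w=6), item 2 (v=3, w=2), item 3 (v=3, w=5), item 4 (v=7, w=7), item 5 (v=6, w=5)
Capacity: 14
Checking all 32 subsets (w = total weight, v = total value):
  {}: w = 0, v = 0
  {1}: w = 6, v = 5
  {2}: w = 2, v = 3
  {3}: w = 5, v = 3
  {4}: w = 7, v = 7
  {5}: w = 5, v = 6
  {1, 2}: w = 8, v = 8
  {1, 3}: w = 11, v = 8
  {1, 4}: w = 13, v = 12
  {1, 5}: w = 11, v = 11
  {2, 3}: w = 7, v = 6
  {2, 4}: w = 9, v = 10
  {2, 5}: w = 7, v = 9
  {3, 4}: w = 12, v = 10
  {3, 5}: w = 10, v = 9
  {4, 5}: w = 12, v = 13
  {1, 2, 3}: w = 13, v = 11
  {1, 2, 4}: w = 15 > 14, infeasible
  {1, 2, 5}: w = 13, v = 14
  {1, 3, 4}: w = 18 > 14, infeasible
  {1, 3, 5}: w = 16 > 14, infeasible
  {1, 4, 5}: w = 18 > 14, infeasible
  {2, 3, 4}: w = 14, v = 13
  {2, 3, 5}: w = 12, v = 12
  {2, 4, 5}: w = 14, v = 16
  {3, 4, 5}: w = 17 > 14, infeasible
  {1, 2, 3, 4}: w = 20 > 14, infeasible
  {1, 2, 3, 5}: w = 18 > 14, infeasible
  {1, 2, 4, 5}: w = 20 > 14, infeasible
  {1, 3, 4, 5}: w = 23 > 14, infeasible
  {2, 3, 4, 5}: w = 19 > 14, infeasible
  {1, 2, 3, 4, 5}: w = 25 > 14, infeasible
Best feasible subset: items [2, 4, 5]
Total weight: 14 <= 14, total value: 16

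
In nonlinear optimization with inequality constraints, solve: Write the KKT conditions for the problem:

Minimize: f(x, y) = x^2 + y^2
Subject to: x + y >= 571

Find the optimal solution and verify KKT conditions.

KKT conditions for min x^2 + y^2 s.t. x + y >= 571:
Stationarity: 2x = mu, 2y = mu
So x = y = mu/2.
Complementary slackness: mu*(x + y - 571) = 0
Primal feasibility: x + y >= 571; dual feasibility: mu >= 0
If mu = 0 then x = y = 0, but 0 + 0 < 571 is infeasible, so the constraint is active.
Constraint active: x + y = 2*(mu/2) = 571 => mu = 571
x = y = 571/2, f = 326041/2
Verify: stationarity 2*(571/2) = 571 = mu; primal 571/2 + 571/2 = 571 >= 571; dual mu = 571 >= 0; complementary slackness 571*(571 - 571) = 0. All KKT conditions hold.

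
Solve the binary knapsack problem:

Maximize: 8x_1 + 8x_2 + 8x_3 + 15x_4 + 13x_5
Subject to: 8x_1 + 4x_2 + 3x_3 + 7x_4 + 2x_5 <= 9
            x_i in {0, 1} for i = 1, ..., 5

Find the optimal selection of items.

Items: item 1 (v=8, w=8), item 2 (v=8, w=4), item 3 (v=8, w=3), item 4 (v=15, w=7), item 5 (v=13, w=2)
Capacity: 9
Checking all 32 subsets (w = total weight, v = total value):
  {}: w = 0, v = 0
  {1}: w = 8, v = 8
  {2}: w = 4, v = 8
  {3}: w = 3, v = 8
  {4}: w = 7, v = 15
  {5}: w = 2, v = 13
  {1, 2}: w = 12 > 9, infeasible
  {1, 3}: w = 11 > 9, infeasible
  {1, 4}: w = 15 > 9, infeasible
  {1, 5}: w = 10 > 9, infeasible
  {2, 3}: w = 7, v = 16
  {2, 4}: w = 11 > 9, infeasible
  {2, 5}: w = 6, v = 21
  {3, 4}: w = 10 > 9, infeasible
  {3, 5}: w = 5, v = 21
  {4, 5}: w = 9, v = 28
  {1, 2, 3}: w = 15 > 9, infeasible
  {1, 2, 4}: w = 19 > 9, infeasible
  {1, 2, 5}: w = 14 > 9, infeasible
  {1, 3, 4}: w = 18 > 9, infeasible
  {1, 3, 5}: w = 13 > 9, infeasible
  {1, 4, 5}: w = 17 > 9, infeasible
  {2, 3, 4}: w = 14 > 9, infeasible
  {2, 3, 5}: w = 9, v = 29
  {2, 4, 5}: w = 13 > 9, infeasible
  {3, 4, 5}: w = 12 > 9, infeasible
  {1, 2, 3, 4}: w = 22 > 9, infeasible
  {1, 2, 3, 5}: w = 17 > 9, infeasible
  {1, 2, 4, 5}: w = 21 > 9, infeasible
  {1, 3, 4, 5}: w = 20 > 9, infeasible
  {2, 3, 4, 5}: w = 16 > 9, infeasible
  {1, 2, 3, 4, 5}: w = 24 > 9, infeasible
Best feasible subset: items [2, 3, 5]
Total weight: 9 <= 9, total value: 29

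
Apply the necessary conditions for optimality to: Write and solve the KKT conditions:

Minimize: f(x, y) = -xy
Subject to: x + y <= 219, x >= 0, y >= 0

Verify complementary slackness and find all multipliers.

Problem: min -xy s.t. x + y <= 219 (multiplier lambda), x >= 0 (mu_x), y >= 0 (mu_y)
KKT stationarity: -y + lambda - mu_x = 0, -x + lambda - mu_y = 0, with lambda, mu_x, mu_y >= 0
Complementary slackness: lambda*(x + y - 219) = 0, mu_x*x = 0, mu_y*y = 0
If lambda = 0: y = -mu_x <= 0 and x = -mu_y <= 0 force x = y = 0 with f = 0; but x = y = 219/2 is feasible with f = -47961/4 < 0, so this is not the minimum. Hence lambda > 0 and x + y = 219.
Try x > 0, y > 0 (so mu_x = mu_y = 0): y = lambda, x = lambda => x = y = lambda
x + y = 219 => 2*lambda = 219 => lambda = 219/2
x* = y* = 219/2 > 0, consistent with mu_x = mu_y = 0.
(Any feasible point with x = 0 or y = 0 has f = 0 > -47961/4, so the minimum is not on those boundaries.)
min(-xy) = -47961/4 (i.e. max xy = 47961/4)
Multipliers: lambda = 219/2, mu_x = 0, mu_y = 0
Complementary slackness: lambda*(x + y - 219) = 219/2*(219/2 + 219/2 - 219) = 0, mu_x*x = 0*219/2 = 0, mu_y*y = 0*219/2 = 0. Satisfied.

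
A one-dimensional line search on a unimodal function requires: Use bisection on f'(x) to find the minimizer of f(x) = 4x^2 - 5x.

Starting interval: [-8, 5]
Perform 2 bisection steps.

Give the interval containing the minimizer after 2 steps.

Finding critical point of f(x) = 4x^2 - 5x using bisection on f'(x) = 8x + -5.
f'(x) = 0 when x = 5/8.
Starting interval: [-8, 5]
Step 1: mid = -3/2, f'(mid) = -17, new interval = [-3/2, 5]
Step 2: mid = 7/4, f'(mid) = 9, new interval = [-3/2, 7/4]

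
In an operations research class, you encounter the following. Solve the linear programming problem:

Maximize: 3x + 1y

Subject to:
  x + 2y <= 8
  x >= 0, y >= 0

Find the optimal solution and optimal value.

The feasible region has vertices at [(0, 0), (8, 0), (0, 4)].
Checking objective 3x + 1y at each vertex:
  (0, 0): 3*0 + 1*0 = 0
  (8, 0): 3*8 + 1*0 = 24
  (0, 4): 3*0 + 1*4 = 4
Maximum is 24 at (8, 0).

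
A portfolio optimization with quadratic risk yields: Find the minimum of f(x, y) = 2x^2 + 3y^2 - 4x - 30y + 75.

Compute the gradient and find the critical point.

f(x,y) = 2x^2 + 3y^2 - 4x - 30y + 75
df/dx = 4x + (-4) = 0  =>  x = 1
df/dy = 6y + (-30) = 0  =>  y = 5
f(1, 5) = 2*(1)^2 + 3*(5)^2 + -4*(1) + -30*(5) + 75 = -2
Hessian is diagonal with entries 4, 6 > 0, so this is a minimum.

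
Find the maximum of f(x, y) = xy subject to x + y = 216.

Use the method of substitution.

Substitute y = 216 - x into f(x,y) = xy:
g(x) = x(216 - x) = 216x - x^2
g'(x) = 216 - 2x = 0  =>  x = 108
y = 216 - 108 = 108
Maximum value = 108 * 108 = 11664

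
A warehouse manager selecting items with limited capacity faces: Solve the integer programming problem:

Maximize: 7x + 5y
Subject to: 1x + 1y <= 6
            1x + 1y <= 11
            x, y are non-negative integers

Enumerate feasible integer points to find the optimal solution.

Constraint 1: 1x + 1y <= 6
Constraint 2: 1x + 1y <= 11
Feasible x range (need y >= 0): 0 <= x <= min(6/1, 11/1) => x in {0, ..., 6}.
Enumerate feasible integer points row by row (the coefficient of y is 5 > 0, so for each x the largest feasible y gives the best value):
  x = 0: y <= min((6 - 1*0)/1, (11 - 1*0)/1) => y in {0, ..., 6}; best 7*0 + 5*6 = 30
  x = 1: y <= min((6 - 1*1)/1, (11 - 1*1)/1) => y in {0, ..., 5}; best 7*1 + 5*5 = 32
  x = 2: y <= min((6 - 1*2)/1, (11 - 1*2)/1) => y in {0, ..., 4}; best 7*2 + 5*4 = 34
  x = 3: y <= min((6 - 1*3)/1, (11 - 1*3)/1) => y in {0, ..., 3}; best 7*3 + 5*3 = 36
  x = 4: y <= min((6 - 1*4)/1, (11 - 1*4)/1) => y in {0, ..., 2}; best 7*4 + 5*2 = 38
  x = 5: y <= min((6 - 1*5)/1, (11 - 1*5)/1) => y in {0, ..., 1}; best 7*5 + 5*1 = 40
  x = 6: y <= min((6 - 1*6)/1, (11 - 1*6)/1) => y in {0}; best 7*6 + 5*0 = 42
The maximum 7x + 5y = 42 is achieved at x = 6, y = 0.
Check: 1*6 + 1*0 = 6 <= 6 and 1*6 + 1*0 = 6 <= 11.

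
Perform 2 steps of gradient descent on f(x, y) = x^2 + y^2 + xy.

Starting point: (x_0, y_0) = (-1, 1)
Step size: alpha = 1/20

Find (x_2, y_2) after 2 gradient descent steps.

f(x,y) = x^2 + y^2 + xy
grad_x = 2x + 1y, grad_y = 2y + 1x
Step 1: grad = (-1, 1), (-19/20, 19/20)
Step 2: grad = (-19/20, 19/20), (-361/400, 361/400)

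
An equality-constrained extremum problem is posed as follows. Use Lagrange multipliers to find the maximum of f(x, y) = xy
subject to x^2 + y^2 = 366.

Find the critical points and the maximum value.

Lagrange conditions: y = 2*lambda*x and x = 2*lambda*y
If x = 0 then y = 0, violating the constraint, so x, y != 0.
Dividing: y/x = x/y => x^2 = y^2 => y = x or y = -x
Constraint: 2x^2 = 366 => x^2 = 183 => x = +/-sqrt(183)
Critical points: (sqrt(183), sqrt(183)), (-sqrt(183), -sqrt(183)), (sqrt(183), -sqrt(183)), (-sqrt(183), sqrt(183))
  y = x:  xy = x^2 = 183  at (sqrt(183), sqrt(183)) and (-sqrt(183), -sqrt(183))
  y = -x: xy = -x^2 = -183 at (sqrt(183), -sqrt(183)) and (-sqrt(183), sqrt(183))
Maximum xy = 183 at (sqrt(183), sqrt(183)) and (-sqrt(183), -sqrt(183))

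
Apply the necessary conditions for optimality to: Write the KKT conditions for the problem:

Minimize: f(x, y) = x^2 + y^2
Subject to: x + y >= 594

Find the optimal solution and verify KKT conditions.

KKT conditions for min x^2 + y^2 s.t. x + y >= 594:
Stationarity: 2x = mu, 2y = mu
So x = y = mu/2.
Complementary slackness: mu*(x + y - 594) = 0
Primal feasibility: x + y >= 594; dual feasibility: mu >= 0
If mu = 0 then x = y = 0, but 0 + 0 < 594 is infeasible, so the constraint is active.
Constraint active: x + y = 2*(mu/2) = 594 => mu = 594
x = y = 297, f = 176418
Verify: stationarity 2*297 = 594 = mu; primal 297 + 297 = 594 >= 594; dual mu = 594 >= 0; complementary slackness 594*(594 - 594) = 0. All KKT conditions hold.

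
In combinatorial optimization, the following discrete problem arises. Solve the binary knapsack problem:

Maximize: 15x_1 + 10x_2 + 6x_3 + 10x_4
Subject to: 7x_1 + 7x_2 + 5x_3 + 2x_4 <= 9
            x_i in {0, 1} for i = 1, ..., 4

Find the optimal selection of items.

Items: item 1 (v=15, w=7), item 2 (v=10, w=7), item 3 (v=6, w=5), item 4 (v=10, w=2)
Capacity: 9
Checking all 16 subsets (w = total weight, v = total value):
  {}: w = 0, v = 0
  {1}: w = 7, v = 15
  {2}: w = 7, v = 10
  {3}: w = 5, v = 6
  {4}: w = 2, v = 10
  {1, 2}: w = 14 > 9, infeasible
  {1, 3}: w = 12 > 9, infeasible
  {1, 4}: w = 9, v = 25
  {2, 3}: w = 12 > 9, infeasible
  {2, 4}: w = 9, v = 20
  {3, 4}: w = 7, v = 16
  {1, 2, 3}: w = 19 > 9, infeasible
  {1, 2, 4}: w = 16 > 9, infeasible
  {1, 3, 4}: w = 14 > 9, infeasible
  {2, 3, 4}: w = 14 > 9, infeasible
  {1, 2, 3, 4}: w = 21 > 9, infeasible
Best feasible subset: items [1, 4]
Total weight: 9 <= 9, total value: 25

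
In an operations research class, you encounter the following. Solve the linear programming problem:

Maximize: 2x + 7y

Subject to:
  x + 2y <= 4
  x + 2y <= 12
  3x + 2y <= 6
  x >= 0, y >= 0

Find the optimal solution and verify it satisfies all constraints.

Feasible vertices: (0, 0), (0, 2), (1, 3/2), (2, 0)
Objective 2x + 7y at each vertex:
  (0, 0): 0
  (0, 2): 14
  (1, 3/2): 25/2
  (2, 0): 4
Maximum is 14 at (0, 2).
Verify constraints at (x, y) = (0, 2):
  1*0 + 2*2 = 4 <= 4 (active)
  1*0 + 2*2 = 4 <= 12
  3*0 + 2*2 = 4 <= 6
  x = 0 >= 0, y = 2 >= 0. All constraints satisfied.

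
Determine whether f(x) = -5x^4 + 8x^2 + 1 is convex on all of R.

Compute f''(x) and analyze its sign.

f(x) = -5x^4 + 8x^2 + 1
f'(x) = -20x^3 + 16x
f''(x) = -60x^2 + 16
f''(x) = -60x^2 + 16 -> -inf as |x| -> inf
Therefore, f is not globally convex on R.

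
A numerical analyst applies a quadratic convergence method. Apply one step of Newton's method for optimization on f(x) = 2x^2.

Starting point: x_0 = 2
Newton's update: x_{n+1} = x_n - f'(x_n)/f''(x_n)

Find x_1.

f(x) = 2x^2
f'(x) = 4x + (0), f''(x) = 4
Newton step: x_1 = x_0 - f'(x_0)/f''(x_0)
f'(2) = 8
x_1 = 2 - 8/4 = 0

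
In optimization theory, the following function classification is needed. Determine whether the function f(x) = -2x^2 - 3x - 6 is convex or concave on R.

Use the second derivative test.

f(x) = -2x^2 - 3x - 6
f'(x) = -4x - 3
f''(x) = -4
Since f''(x) = -4 < 0 for all x, f is concave on R.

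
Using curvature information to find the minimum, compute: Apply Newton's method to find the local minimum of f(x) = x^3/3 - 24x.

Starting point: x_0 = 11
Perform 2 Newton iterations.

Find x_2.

f(x) = x^3/3 - 24x
f'(x) = x^2 - 24, f''(x) = 2x
Newton update: x_{n+1} = x_n - (x_n^2 - 24)/(2*x_n)
Step 1: x_0 = 11, f'=97, f''=22, x_1 = 145/22
Step 2: x_1 = 145/22, f'=9409/484, f''=145/11, x_2 = 32641/6380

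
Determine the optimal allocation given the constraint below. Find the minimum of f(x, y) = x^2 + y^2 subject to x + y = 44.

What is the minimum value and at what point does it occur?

Substitute y = 44 - x into f(x,y) = x^2 + y^2:
g(x) = x^2 + (44 - x)^2 = 2x^2 - 88x + 1936
g'(x) = 4x - 88 = 0  =>  x = 22
y = 44 - 22 = 22
Minimum value = 22^2 + 22^2 = 968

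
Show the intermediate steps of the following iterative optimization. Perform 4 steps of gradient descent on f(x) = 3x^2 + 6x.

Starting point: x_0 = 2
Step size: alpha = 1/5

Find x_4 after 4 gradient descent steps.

f(x) = 3x^2 + 6x, f'(x) = 6x + (6)
Step 1: f'(2) = 18, x_1 = 2 - 1/5 * 18 = -8/5
Step 2: f'(-8/5) = -18/5, x_2 = -8/5 - 1/5 * -18/5 = -22/25
Step 3: f'(-22/25) = 18/25, x_3 = -22/25 - 1/5 * 18/25 = -128/125
Step 4: f'(-128/125) = -18/125, x_4 = -128/125 - 1/5 * -18/125 = -622/625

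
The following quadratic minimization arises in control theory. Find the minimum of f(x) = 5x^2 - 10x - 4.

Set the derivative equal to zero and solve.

f(x) = 5x^2 - 10x - 4
f'(x) = 10x + (-10) = 0
x = 10/10 = 1
f(1) = -9
Since f''(x) = 10 > 0, this is a minimum.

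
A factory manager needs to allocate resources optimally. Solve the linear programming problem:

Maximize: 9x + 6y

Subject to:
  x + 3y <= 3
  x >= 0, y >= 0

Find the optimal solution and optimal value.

The feasible region has vertices at [(0, 0), (3, 0), (0, 1)].
Checking objective 9x + 6y at each vertex:
  (0, 0): 9*0 + 6*0 = 0
  (3, 0): 9*3 + 6*0 = 27
  (0, 1): 9*0 + 6*1 = 6
Maximum is 27 at (3, 0).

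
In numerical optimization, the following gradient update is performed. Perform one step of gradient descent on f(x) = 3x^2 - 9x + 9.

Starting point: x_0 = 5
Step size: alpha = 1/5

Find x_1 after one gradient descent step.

f(x) = 3x^2 - 9x + 9
f'(x) = 6x - 9
f'(5) = 6*5 + (-9) = 21
x_1 = x_0 - alpha * f'(x_0) = 5 - 1/5 * 21 = 4/5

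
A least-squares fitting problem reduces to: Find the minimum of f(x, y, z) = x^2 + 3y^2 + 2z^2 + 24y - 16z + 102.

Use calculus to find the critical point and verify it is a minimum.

f(x,y,z) = x^2 + 3y^2 + 2z^2 + 24y - 16z + 102
df/dx = 2x + (0) = 0 => x = 0
df/dy = 6y + (24) = 0 => y = -4
df/dz = 4z + (-16) = 0 => z = 4
f(0,-4,4) = 1*(0)^2 + 3*(-4)^2 + 2*(4)^2 + 24*(-4) + -16*(4) + 102 = 22
Hessian is diagonal with entries 2, 6, 4 > 0, confirmed minimum.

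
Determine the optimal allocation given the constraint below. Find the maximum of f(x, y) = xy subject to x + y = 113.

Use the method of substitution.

Substitute y = 113 - x into f(x,y) = xy:
g(x) = x(113 - x) = 113x - x^2
g'(x) = 113 - 2x = 0  =>  x = 113/2
y = 113 - 113/2 = 113/2
Maximum value = (113/2) * (113/2) = 12769/4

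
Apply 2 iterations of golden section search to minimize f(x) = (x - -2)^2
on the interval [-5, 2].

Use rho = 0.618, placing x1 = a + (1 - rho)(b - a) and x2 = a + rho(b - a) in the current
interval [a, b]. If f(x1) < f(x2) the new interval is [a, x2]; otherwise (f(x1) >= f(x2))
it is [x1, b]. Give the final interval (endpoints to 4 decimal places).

Golden section search for min of f(x) = (x - -2)^2 on [-5, 2].
Each step: x1 = a + (1 - rho)(b - a), x2 = a + rho(b - a); if f(x1) < f(x2) keep [a, x2], otherwise keep [x1, b].
Step 1: [-5.0000, 2.0000], x1=-2.3260 (f=0.1063), x2=-0.6740 (f=1.7583); f(x1) < f(x2) => keep [-5.0000, -0.6740]
Step 2: [-5.0000, -0.6740], x1=-3.3475 (f=1.8157), x2=-2.3265 (f=0.1066); f(x1) > f(x2) => keep [-3.3475, -0.6740]
Final interval: [-3.3475, -0.6740]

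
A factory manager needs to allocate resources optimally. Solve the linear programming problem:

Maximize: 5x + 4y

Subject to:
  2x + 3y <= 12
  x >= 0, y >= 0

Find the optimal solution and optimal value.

The feasible region has vertices at [(0, 0), (6, 0), (0, 4)].
Checking objective 5x + 4y at each vertex:
  (0, 0): 5*0 + 4*0 = 0
  (6, 0): 5*6 + 4*0 = 30
  (0, 4): 5*0 + 4*4 = 16
Maximum is 30 at (6, 0).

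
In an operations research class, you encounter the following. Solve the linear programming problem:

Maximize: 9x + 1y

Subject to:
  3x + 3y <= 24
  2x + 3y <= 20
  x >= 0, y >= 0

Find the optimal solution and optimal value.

Feasible vertices: (0, 0), (0, 20/3), (4, 4), (8, 0)
Objective 9x + 1y at each:
  (0, 0): 0
  (0, 20/3): 20/3
  (4, 4): 40
  (8, 0): 72
Maximum is 72 at (8, 0).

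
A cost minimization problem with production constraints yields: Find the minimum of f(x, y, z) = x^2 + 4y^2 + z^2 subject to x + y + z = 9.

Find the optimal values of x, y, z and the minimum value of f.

Using Lagrange multipliers on f = x^2 + 4y^2 + z^2 with constraint x + y + z = 9:
Conditions: 2*1*x = lambda, 2*4*y = lambda, 2*1*z = lambda
So x = lambda/2, y = lambda/8, z = lambda/2
Substituting into constraint: lambda * (9/8) = 9
lambda = 8
x = 4, y = 1, z = 4
Minimum value = 36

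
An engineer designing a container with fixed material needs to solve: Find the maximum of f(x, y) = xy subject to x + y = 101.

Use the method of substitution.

Substitute y = 101 - x into f(x,y) = xy:
g(x) = x(101 - x) = 101x - x^2
g'(x) = 101 - 2x = 0  =>  x = 101/2
y = 101 - 101/2 = 101/2
Maximum value = (101/2) * (101/2) = 10201/4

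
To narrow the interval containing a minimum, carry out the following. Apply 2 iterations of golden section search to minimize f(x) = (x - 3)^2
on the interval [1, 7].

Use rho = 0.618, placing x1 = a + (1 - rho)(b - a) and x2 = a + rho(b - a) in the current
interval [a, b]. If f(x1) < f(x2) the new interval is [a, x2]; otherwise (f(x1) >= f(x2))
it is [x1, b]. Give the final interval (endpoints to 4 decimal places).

Golden section search for min of f(x) = (x - 3)^2 on [1, 7].
Each step: x1 = a + (1 - rho)(b - a), x2 = a + rho(b - a); if f(x1) < f(x2) keep [a, x2], otherwise keep [x1, b].
Step 1: [1.0000, 7.0000], x1=3.2920 (f=0.0853), x2=4.7080 (f=2.9173); f(x1) < f(x2) => keep [1.0000, 4.7080]
Step 2: [1.0000, 4.7080], x1=2.4165 (f=0.3405), x2=3.2915 (f=0.0850); f(x1) > f(x2) => keep [2.4165, 4.7080]
Final interval: [2.4165, 4.7080]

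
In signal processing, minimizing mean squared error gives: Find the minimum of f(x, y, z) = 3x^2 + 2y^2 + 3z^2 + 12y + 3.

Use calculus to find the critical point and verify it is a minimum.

f(x,y,z) = 3x^2 + 2y^2 + 3z^2 + 12y + 3
df/dx = 6x + (0) = 0 => x = 0
df/dy = 4y + (12) = 0 => y = -3
df/dz = 6z + (0) = 0 => z = 0
f(0,-3,0) = 3*(0)^2 + 2*(-3)^2 + 3*(0)^2 + 12*(-3) + 3 = -15
Hessian is diagonal with entries 6, 4, 6 > 0, confirmed minimum.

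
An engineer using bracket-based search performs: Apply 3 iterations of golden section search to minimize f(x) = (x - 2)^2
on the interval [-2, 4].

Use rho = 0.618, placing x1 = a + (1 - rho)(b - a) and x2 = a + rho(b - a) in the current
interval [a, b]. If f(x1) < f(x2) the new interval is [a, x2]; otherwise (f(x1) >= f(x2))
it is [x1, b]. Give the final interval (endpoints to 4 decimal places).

Golden section search for min of f(x) = (x - 2)^2 on [-2, 4].
Each step: x1 = a + (1 - rho)(b - a), x2 = a + rho(b - a); if f(x1) < f(x2) keep [a, x2], otherwise keep [x1, b].
Step 1: [-2.0000, 4.0000], x1=0.2920 (f=2.9173), x2=1.7080 (f=0.0853); f(x1) > f(x2) => keep [0.2920, 4.0000]
Step 2: [0.2920, 4.0000], x1=1.7085 (f=0.0850), x2=2.5835 (f=0.3405); f(x1) < f(x2) => keep [0.2920, 2.5835]
Step 3: [0.2920, 2.5835], x1=1.1674 (f=0.6933), x2=1.7082 (f=0.0852); f(x1) > f(x2) => keep [1.1674, 2.5835]
Final interval: [1.1674, 2.5835]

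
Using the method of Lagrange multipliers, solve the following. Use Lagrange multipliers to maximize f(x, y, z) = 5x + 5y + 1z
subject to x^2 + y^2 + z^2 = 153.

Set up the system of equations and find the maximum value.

Lagrange conditions: 5 = 2*lambda*x, 5 = 2*lambda*y, 1 = 2*lambda*z
So x:5 = y:5 = z:1, i.e. x = 5t, y = 5t, z = 1t
Constraint: t^2*(5^2 + 5^2 + 1^2) = 153
  t^2 * 51 = 153  =>  t = sqrt(3)
Maximum = 5*5t + 5*5t + 1*1t = 51*sqrt(3) = sqrt(7803)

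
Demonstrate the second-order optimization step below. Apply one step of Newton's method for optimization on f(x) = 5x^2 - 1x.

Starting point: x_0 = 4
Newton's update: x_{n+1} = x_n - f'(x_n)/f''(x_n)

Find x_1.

f(x) = 5x^2 - 1x
f'(x) = 10x + (-1), f''(x) = 10
Newton step: x_1 = x_0 - f'(x_0)/f''(x_0)
f'(4) = 39
x_1 = 4 - 39/10 = 1/10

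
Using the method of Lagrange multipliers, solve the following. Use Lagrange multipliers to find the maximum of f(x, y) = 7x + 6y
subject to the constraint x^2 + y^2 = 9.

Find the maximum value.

Set up Lagrange conditions: grad f = lambda * grad g
  7 = 2*lambda*x
  6 = 2*lambda*y
From these: x/y = 7/6, so x = 7t, y = 6t for some t.
Substitute into constraint: (7t)^2 + (6t)^2 = 9
  t^2 * 85 = 9
  t = sqrt(9/85)
Maximum = 7*x + 6*y = (7^2 + 6^2)*t = 85 * sqrt(9/85) = sqrt(765)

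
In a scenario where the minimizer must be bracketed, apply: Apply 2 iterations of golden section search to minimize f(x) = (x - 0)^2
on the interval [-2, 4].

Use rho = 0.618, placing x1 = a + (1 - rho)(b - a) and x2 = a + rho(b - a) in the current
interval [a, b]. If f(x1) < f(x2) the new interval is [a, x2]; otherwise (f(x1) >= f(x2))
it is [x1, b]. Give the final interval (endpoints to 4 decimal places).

Golden section search for min of f(x) = (x - 0)^2 on [-2, 4].
Each step: x1 = a + (1 - rho)(b - a), x2 = a + rho(b - a); if f(x1) < f(x2) keep [a, x2], otherwise keep [x1, b].
Step 1: [-2.0000, 4.0000], x1=0.2920 (f=0.0853), x2=1.7080 (f=2.9173); f(x1) < f(x2) => keep [-2.0000, 1.7080]
Step 2: [-2.0000, 1.7080], x1=-0.5835 (f=0.3405), x2=0.2915 (f=0.0850); f(x1) > f(x2) => keep [-0.5835, 1.7080]
Final interval: [-0.5835, 1.7080]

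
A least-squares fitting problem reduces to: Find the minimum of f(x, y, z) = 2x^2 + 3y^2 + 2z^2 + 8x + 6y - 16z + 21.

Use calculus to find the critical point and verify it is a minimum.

f(x,y,z) = 2x^2 + 3y^2 + 2z^2 + 8x + 6y - 16z + 21
df/dx = 4x + (8) = 0 => x = -2
df/dy = 6y + (6) = 0 => y = -1
df/dz = 4z + (-16) = 0 => z = 4
f(-2,-1,4) = 2*(-2)^2 + 3*(-1)^2 + 2*(4)^2 + 8*(-2) + 6*(-1) + -16*(4) + 21 = -22
Hessian is diagonal with entries 4, 6, 4 > 0, confirmed minimum.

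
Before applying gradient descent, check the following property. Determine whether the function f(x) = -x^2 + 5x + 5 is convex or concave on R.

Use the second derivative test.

f(x) = -x^2 + 5x + 5
f'(x) = -2x + 5
f''(x) = -2
Since f''(x) = -2 < 0 for all x, f is concave on R.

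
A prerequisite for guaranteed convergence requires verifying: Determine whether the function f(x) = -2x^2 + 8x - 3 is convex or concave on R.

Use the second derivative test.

f(x) = -2x^2 + 8x - 3
f'(x) = -4x + 8
f''(x) = -4
Since f''(x) = -4 < 0 for all x, f is concave on R.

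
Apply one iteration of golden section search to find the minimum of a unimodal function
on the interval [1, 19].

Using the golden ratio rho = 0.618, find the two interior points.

Golden section search on [1, 19].
Golden ratio rho = 0.618 (approx).
Interior points:
  x_1 = 1 + (1-0.618)*18 = 7.8760
  x_2 = 1 + 0.618*18 = 12.1240
Compare f(x_1) and f(x_2) to determine which subinterval to keep.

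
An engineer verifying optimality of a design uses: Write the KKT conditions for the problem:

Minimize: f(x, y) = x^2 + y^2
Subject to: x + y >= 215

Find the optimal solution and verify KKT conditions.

KKT conditions for min x^2 + y^2 s.t. x + y >= 215:
Stationarity: 2x = mu, 2y = mu
So x = y = mu/2.
Complementary slackness: mu*(x + y - 215) = 0
Primal feasibility: x + y >= 215; dual feasibility: mu >= 0
If mu = 0 then x = y = 0, but 0 + 0 < 215 is infeasible, so the constraint is active.
Constraint active: x + y = 2*(mu/2) = 215 => mu = 215
x = y = 215/2, f = 46225/2
Verify: stationarity 2*(215/2) = 215 = mu; primal 215/2 + 215/2 = 215 >= 215; dual mu = 215 >= 0; complementary slackness 215*(215 - 215) = 0. All KKT conditions hold.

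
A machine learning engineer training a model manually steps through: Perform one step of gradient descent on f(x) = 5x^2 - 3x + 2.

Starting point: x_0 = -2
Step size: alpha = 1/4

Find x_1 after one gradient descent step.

f(x) = 5x^2 - 3x + 2
f'(x) = 10x - 3
f'(-2) = 10*-2 + (-3) = -23
x_1 = x_0 - alpha * f'(x_0) = -2 - 1/4 * -23 = 15/4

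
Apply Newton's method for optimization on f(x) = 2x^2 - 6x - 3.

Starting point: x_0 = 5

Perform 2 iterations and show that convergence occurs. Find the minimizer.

f(x) = 2x^2 - 6x - 3, f'(x) = 4x + (-6), f''(x) = 4
Step 1: f'(5) = 14, x_1 = 5 - 14/4 = 3/2
Step 2: f'(3/2) = 0, x_2 = 3/2 (converged)
Newton's method converges in 1 step for quadratics.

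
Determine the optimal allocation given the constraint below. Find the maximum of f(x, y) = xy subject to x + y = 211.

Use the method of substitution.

Substitute y = 211 - x into f(x,y) = xy:
g(x) = x(211 - x) = 211x - x^2
g'(x) = 211 - 2x = 0  =>  x = 211/2
y = 211 - 211/2 = 211/2
Maximum value = (211/2) * (211/2) = 44521/4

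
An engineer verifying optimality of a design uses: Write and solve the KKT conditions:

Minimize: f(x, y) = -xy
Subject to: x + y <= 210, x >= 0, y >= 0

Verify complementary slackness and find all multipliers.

Problem: min -xy s.t. x + y <= 210 (multiplier lambda), x >= 0 (mu_x), y >= 0 (mu_y)
KKT stationarity: -y + lambda - mu_x = 0, -x + lambda - mu_y = 0, with lambda, mu_x, mu_y >= 0
Complementary slackness: lambda*(x + y - 210) = 0, mu_x*x = 0, mu_y*y = 0
If lambda = 0: y = -mu_x <= 0 and x = -mu_y <= 0 force x = y = 0 with f = 0; but x = y = 105 is feasible with f = -11025 < 0, so this is not the minimum. Hence lambda > 0 and x + y = 210.
Try x > 0, y > 0 (so mu_x = mu_y = 0): y = lambda, x = lambda => x = y = lambda
x + y = 210 => 2*lambda = 210 => lambda = 105
x* = y* = 105 > 0, consistent with mu_x = mu_y = 0.
(Any feasible point with x = 0 or y = 0 has f = 0 > -11025, so the minimum is not on those boundaries.)
min(-xy) = -11025 (i.e. max xy = 11025)
Multipliers: lambda = 105, mu_x = 0, mu_y = 0
Complementary slackness: lambda*(x + y - 210) = 105*(105 + 105 - 210) = 0, mu_x*x = 0*105 = 0, mu_y*y = 0*105 = 0. Satisfied.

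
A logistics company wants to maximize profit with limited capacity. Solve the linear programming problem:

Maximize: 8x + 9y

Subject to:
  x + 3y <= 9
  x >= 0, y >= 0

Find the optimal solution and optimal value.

The feasible region has vertices at [(0, 0), (9, 0), (0, 3)].
Checking objective 8x + 9y at each vertex:
  (0, 0): 8*0 + 9*0 = 0
  (9, 0): 8*9 + 9*0 = 72
  (0, 3): 8*0 + 9*3 = 27
Maximum is 72 at (9, 0).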